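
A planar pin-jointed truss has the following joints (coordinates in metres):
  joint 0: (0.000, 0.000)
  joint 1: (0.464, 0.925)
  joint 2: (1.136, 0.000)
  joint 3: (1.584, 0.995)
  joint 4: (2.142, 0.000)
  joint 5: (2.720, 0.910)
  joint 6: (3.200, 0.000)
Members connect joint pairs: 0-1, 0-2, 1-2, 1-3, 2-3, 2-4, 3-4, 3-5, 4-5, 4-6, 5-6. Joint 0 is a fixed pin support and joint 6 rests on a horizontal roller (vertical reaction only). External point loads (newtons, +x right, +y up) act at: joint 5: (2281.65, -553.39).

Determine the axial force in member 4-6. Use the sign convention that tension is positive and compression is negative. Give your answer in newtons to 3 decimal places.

590.361

N=7 nodes, M=11 members, R=3 reactions → 2N=14, M+R=14
member 0 (0-1): L=1.0349, (cx,cy)=(0.4484,0.8938)
member 1 (0-2): L=1.1360, (cx,cy)=(1.0000,0.0000)
member 2 (1-2): L=1.1433, (cx,cy)=(0.5878,-0.8090)
member 3 (1-3): L=1.1222, (cx,cy)=(0.9981,0.0624)
member 4 (2-3): L=1.0912, (cx,cy)=(0.4106,0.9118)
member 5 (2-4): L=1.0060, (cx,cy)=(1.0000,0.0000)
member 6 (3-4): L=1.1408, (cx,cy)=(0.4891,-0.8722)
member 7 (3-5): L=1.1392, (cx,cy)=(0.9972,-0.0746)
member 8 (4-5): L=1.0780, (cx,cy)=(0.5362,0.8441)
member 9 (4-6): L=1.0580, (cx,cy)=(1.0000,0.0000)
member 10 (5-6): L=1.0288, (cx,cy)=(0.4665,-0.8845)
solve A·x = −loads:
  F[0-1] = +633.0344 N (tension)
  F[0-2] = +1997.8146 N (tension)
  F[1-2] = -648.0413 N (compression)
  F[1-3] = +666.0223 N (tension)
  F[2-3] = +574.9834 N (tension)
  F[2-4] = +1380.8623 N (tension)
  F[3-4] = -757.8152 N (compression)
  F[3-5] = +1275.0175 N (tension)
  F[4-5] = +783.0308 N (tension)
  F[4-6] = +590.3608 N (tension)
  F[5-6] = -1265.3822 N (compression)
  Rx@0 = -2281.6500 N
  Ry@0 = -565.8357 N
  Ry@6 = +1119.2257 N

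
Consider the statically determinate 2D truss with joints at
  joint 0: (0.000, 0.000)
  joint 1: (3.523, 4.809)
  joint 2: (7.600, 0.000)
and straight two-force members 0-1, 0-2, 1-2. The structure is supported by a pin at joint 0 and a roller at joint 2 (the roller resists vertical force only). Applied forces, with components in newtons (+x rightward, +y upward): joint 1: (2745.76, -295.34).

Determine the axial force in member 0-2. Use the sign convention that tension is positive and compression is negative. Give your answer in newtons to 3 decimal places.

1589.022

N=3 nodes, M=3 members, R=3 reactions → 2N=6, M+R=6
member 0 (0-1): L=5.9614, (cx,cy)=(0.5910,0.8067)
member 1 (0-2): L=7.6000, (cx,cy)=(1.0000,0.0000)
member 2 (1-2): L=6.3046, (cx,cy)=(0.6467,-0.7628)
solve A·x = −loads:
  F[0-1] = +1957.3514 N (tension)
  F[0-2] = +1589.0223 N (tension)
  F[1-2] = -2457.2490 N (compression)
  Rx@0 = -2745.7600 N
  Ry@0 = -1578.9814 N
  Ry@2 = +1874.3214 N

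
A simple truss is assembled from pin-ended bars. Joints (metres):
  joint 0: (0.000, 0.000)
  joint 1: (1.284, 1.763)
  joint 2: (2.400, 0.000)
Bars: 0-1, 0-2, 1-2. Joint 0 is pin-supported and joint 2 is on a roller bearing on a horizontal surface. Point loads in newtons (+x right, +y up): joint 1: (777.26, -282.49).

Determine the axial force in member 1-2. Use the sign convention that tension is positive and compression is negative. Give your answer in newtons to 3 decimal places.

N=3 nodes, M=3 members, R=3 reactions → 2N=6, M+R=6
member 0 (0-1): L=2.1810, (cx,cy)=(0.5887,0.8083)
member 1 (0-2): L=2.4000, (cx,cy)=(1.0000,0.0000)
member 2 (1-2): L=2.0865, (cx,cy)=(0.5349,-0.8449)
solve A·x = −loads:
  F[0-1] = +543.8364 N (tension)
  F[0-2] = +457.0944 N (tension)
  F[1-2] = -854.6084 N (compression)
  Rx@0 = -777.2600 N
  Ry@0 = -439.6044 N
  Ry@2 = +722.0944 N

-854.608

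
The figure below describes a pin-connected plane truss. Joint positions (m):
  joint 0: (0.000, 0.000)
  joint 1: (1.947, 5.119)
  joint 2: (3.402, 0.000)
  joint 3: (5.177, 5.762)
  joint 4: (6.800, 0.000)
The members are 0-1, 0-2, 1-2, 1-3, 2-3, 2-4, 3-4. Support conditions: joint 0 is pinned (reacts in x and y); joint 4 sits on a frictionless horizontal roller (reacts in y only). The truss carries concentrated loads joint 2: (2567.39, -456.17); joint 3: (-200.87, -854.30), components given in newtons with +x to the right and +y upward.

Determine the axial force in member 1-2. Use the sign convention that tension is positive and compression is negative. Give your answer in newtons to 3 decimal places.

N=5 nodes, M=7 members, R=3 reactions → 2N=10, M+R=10
member 0 (0-1): L=5.4768, (cx,cy)=(0.3555,0.9347)
member 1 (0-2): L=3.4020, (cx,cy)=(1.0000,0.0000)
member 2 (1-2): L=5.3218, (cx,cy)=(0.2734,-0.9619)
member 3 (1-3): L=3.2934, (cx,cy)=(0.9808,0.1952)
member 4 (2-3): L=6.0292, (cx,cy)=(0.2944,0.9557)
member 5 (2-4): L=3.3980, (cx,cy)=(1.0000,0.0000)
member 6 (3-4): L=5.9862, (cx,cy)=(0.2711,-0.9625)
solve A·x = −loads:
  F[0-1] = -644.1378 N (compression)
  F[0-2] = +2595.5121 N (tension)
  F[1-2] = +547.5351 N (tension)
  F[1-3] = -386.1220 N (compression)
  F[2-3] = -73.7729 N (compression)
  F[2-4] = +199.5400 N (tension)
  F[3-4] = -735.9763 N (compression)
  Rx@0 = -2366.5200 N
  Ry@0 = +602.0599 N
  Ry@4 = +708.4101 N

547.535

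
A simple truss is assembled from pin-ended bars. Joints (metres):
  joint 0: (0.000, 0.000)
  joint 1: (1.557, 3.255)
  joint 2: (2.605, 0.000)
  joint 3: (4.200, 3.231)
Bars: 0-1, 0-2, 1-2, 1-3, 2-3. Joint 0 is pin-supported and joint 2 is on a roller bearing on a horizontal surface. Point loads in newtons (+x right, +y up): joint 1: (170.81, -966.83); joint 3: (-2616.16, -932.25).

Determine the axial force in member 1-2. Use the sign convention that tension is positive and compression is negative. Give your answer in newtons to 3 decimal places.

N=4 nodes, M=5 members, R=3 reactions → 2N=8, M+R=8
member 0 (0-1): L=3.6082, (cx,cy)=(0.4315,0.9021)
member 1 (0-2): L=2.6050, (cx,cy)=(1.0000,0.0000)
member 2 (1-2): L=3.4196, (cx,cy)=(0.3065,-0.9519)
member 3 (1-3): L=2.6431, (cx,cy)=(1.0000,-0.0091)
member 4 (2-3): L=3.6032, (cx,cy)=(0.4427,0.8967)
solve A·x = −loads:
  F[0-1] = -3158.7952 N (compression)
  F[0-2] = -1082.2846 N (compression)
  F[1-2] = +1998.3922 N (tension)
  F[1-3] = -2146.4171 N (compression)
  F[2-3] = -1061.3908 N (compression)
  Rx@0 = +2445.3500 N
  Ry@0 = +2849.5683 N
  Ry@2 = -950.4883 N

1998.392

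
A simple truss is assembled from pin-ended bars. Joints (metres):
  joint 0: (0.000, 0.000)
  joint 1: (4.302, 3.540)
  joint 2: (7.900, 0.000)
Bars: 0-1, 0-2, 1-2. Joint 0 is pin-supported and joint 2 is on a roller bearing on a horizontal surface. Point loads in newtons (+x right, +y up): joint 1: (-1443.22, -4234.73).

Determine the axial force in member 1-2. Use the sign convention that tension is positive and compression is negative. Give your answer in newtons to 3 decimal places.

-2365.968

N=3 nodes, M=3 members, R=3 reactions → 2N=6, M+R=6
member 0 (0-1): L=5.5712, (cx,cy)=(0.7722,0.6354)
member 1 (0-2): L=7.9000, (cx,cy)=(1.0000,0.0000)
member 2 (1-2): L=5.0475, (cx,cy)=(0.7128,-0.7013)
solve A·x = −loads:
  F[0-1] = -4053.1411 N (compression)
  F[0-2] = +1686.5300 N (tension)
  F[1-2] = -2365.9676 N (compression)
  Rx@0 = +1443.2200 N
  Ry@0 = +2575.3870 N
  Ry@2 = +1659.3430 N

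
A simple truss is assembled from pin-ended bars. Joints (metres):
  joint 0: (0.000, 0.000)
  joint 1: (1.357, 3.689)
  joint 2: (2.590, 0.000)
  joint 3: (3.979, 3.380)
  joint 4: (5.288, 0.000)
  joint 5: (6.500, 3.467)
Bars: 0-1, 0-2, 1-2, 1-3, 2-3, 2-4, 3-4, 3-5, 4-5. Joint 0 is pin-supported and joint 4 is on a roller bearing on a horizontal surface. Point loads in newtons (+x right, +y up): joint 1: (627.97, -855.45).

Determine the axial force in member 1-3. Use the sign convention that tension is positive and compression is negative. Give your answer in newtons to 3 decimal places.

N=6 nodes, M=9 members, R=3 reactions → 2N=12, M+R=12
member 0 (0-1): L=3.9307, (cx,cy)=(0.3452,0.9385)
member 1 (0-2): L=2.5900, (cx,cy)=(1.0000,0.0000)
member 2 (1-2): L=3.8896, (cx,cy)=(0.3170,-0.9484)
member 3 (1-3): L=2.6401, (cx,cy)=(0.9931,-0.1170)
member 4 (2-3): L=3.6543, (cx,cy)=(0.3801,0.9249)
member 5 (2-4): L=2.6980, (cx,cy)=(1.0000,0.0000)
member 6 (3-4): L=3.6246, (cx,cy)=(0.3611,-0.9325)
member 7 (3-5): L=2.5225, (cx,cy)=(0.9994,0.0345)
member 8 (4-5): L=3.6727, (cx,cy)=(0.3300,0.9440)
solve A·x = −loads:
  F[0-1] = -210.8037 N (compression)
  F[0-2] = +700.7465 N (tension)
  F[1-2] = -631.1549 N (compression)
  F[1-3] = -504.1359 N (compression)
  F[2-3] = +647.1781 N (tension)
  F[2-4] = +254.6769 N (tension)
  F[3-4] = -705.2004 N (compression)
  F[3-5] = +0.0000 N (tension)
  F[4-5] = -0.0000 N (compression)
  Rx@0 = -627.9700 N
  Ry@0 = +197.8428 N
  Ry@4 = +657.6072 N

-504.136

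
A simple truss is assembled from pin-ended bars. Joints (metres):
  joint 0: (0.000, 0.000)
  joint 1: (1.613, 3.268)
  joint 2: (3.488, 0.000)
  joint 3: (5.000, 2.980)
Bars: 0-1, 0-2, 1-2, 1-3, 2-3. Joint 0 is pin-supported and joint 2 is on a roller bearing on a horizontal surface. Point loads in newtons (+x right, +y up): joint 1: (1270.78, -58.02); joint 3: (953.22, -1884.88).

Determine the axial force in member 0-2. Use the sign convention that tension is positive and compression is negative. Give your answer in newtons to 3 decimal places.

N=4 nodes, M=5 members, R=3 reactions → 2N=8, M+R=8
member 0 (0-1): L=3.6444, (cx,cy)=(0.4426,0.8967)
member 1 (0-2): L=3.4880, (cx,cy)=(1.0000,0.0000)
member 2 (1-2): L=3.7677, (cx,cy)=(0.4977,-0.8674)
member 3 (1-3): L=3.3992, (cx,cy)=(0.9964,-0.0847)
member 4 (2-3): L=3.3416, (cx,cy)=(0.4525,0.8918)
solve A·x = −loads:
  F[0-1] = +3112.3409 N (tension)
  F[0-2] = +846.4847 N (tension)
  F[1-2] = -3463.9833 N (compression)
  F[1-3] = +1837.2032 N (tension)
  F[2-3] = -1939.0723 N (compression)
  Rx@0 = -2224.0000 N
  Ry@0 = -2790.8990 N
  Ry@2 = +4733.7990 N

846.485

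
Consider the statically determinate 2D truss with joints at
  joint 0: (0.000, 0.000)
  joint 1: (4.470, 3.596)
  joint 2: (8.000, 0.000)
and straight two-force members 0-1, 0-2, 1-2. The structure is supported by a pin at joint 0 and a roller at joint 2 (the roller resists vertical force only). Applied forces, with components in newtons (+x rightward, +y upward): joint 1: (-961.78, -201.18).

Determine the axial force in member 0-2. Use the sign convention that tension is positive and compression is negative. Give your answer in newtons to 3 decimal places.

-314.039

N=3 nodes, M=3 members, R=3 reactions → 2N=6, M+R=6
member 0 (0-1): L=5.7369, (cx,cy)=(0.7792,0.6268)
member 1 (0-2): L=8.0000, (cx,cy)=(1.0000,0.0000)
member 2 (1-2): L=5.0391, (cx,cy)=(0.7005,-0.7136)
solve A·x = −loads:
  F[0-1] = -831.3265 N (compression)
  F[0-2] = -314.0392 N (compression)
  F[1-2] = +448.2896 N (tension)
  Rx@0 = +961.7800 N
  Ry@0 = +521.0908 N
  Ry@2 = -319.9108 N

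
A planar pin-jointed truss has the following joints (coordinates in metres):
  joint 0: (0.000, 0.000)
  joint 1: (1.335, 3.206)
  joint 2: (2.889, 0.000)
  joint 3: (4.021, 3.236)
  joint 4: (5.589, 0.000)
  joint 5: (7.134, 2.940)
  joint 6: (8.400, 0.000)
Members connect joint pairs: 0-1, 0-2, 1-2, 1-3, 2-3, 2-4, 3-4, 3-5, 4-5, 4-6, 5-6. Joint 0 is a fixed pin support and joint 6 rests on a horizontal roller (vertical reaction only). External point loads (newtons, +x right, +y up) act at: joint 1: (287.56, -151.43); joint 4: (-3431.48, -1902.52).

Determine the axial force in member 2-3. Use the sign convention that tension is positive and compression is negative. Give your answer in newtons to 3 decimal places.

N=7 nodes, M=11 members, R=3 reactions → 2N=14, M+R=14
member 0 (0-1): L=3.4728, (cx,cy)=(0.3844,0.9232)
member 1 (0-2): L=2.8890, (cx,cy)=(1.0000,0.0000)
member 2 (1-2): L=3.5628, (cx,cy)=(0.4362,-0.8999)
member 3 (1-3): L=2.6862, (cx,cy)=(0.9999,0.0112)
member 4 (2-3): L=3.4283, (cx,cy)=(0.3302,0.9439)
member 5 (2-4): L=2.7000, (cx,cy)=(1.0000,0.0000)
member 6 (3-4): L=3.5959, (cx,cy)=(0.4361,-0.8999)
member 7 (3-5): L=3.1270, (cx,cy)=(0.9955,-0.0947)
member 8 (4-5): L=3.3212, (cx,cy)=(0.4652,0.8852)
member 9 (4-6): L=2.8110, (cx,cy)=(1.0000,0.0000)
member 10 (5-6): L=3.2010, (cx,cy)=(0.3955,-0.9185)
solve A·x = −loads:
  F[0-1] = -708.7337 N (compression)
  F[0-2] = -2871.4750 N (compression)
  F[1-2] = +548.8820 N (tension)
  F[1-3] = -799.4646 N (compression)
  F[2-3] = -523.2659 N (compression)
  F[2-4] = -2459.2857 N (compression)
  F[3-4] = +693.4382 N (tension)
  F[3-5] = -1280.3204 N (compression)
  F[4-5] = +1444.2655 N (tension)
  F[4-6] = +602.7167 N (tension)
  F[5-6] = -1523.9273 N (compression)
  Rx@0 = +3143.9200 N
  Ry@0 = +654.2761 N
  Ry@6 = +1399.6739 N

-523.266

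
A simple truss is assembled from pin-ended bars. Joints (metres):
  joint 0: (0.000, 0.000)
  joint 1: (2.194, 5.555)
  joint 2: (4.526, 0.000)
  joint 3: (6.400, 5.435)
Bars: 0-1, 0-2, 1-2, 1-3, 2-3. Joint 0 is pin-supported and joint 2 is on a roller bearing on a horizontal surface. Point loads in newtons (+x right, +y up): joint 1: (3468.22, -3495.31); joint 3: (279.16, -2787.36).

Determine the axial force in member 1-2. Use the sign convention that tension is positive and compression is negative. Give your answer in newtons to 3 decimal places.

-8107.478

N=4 nodes, M=5 members, R=3 reactions → 2N=8, M+R=8
member 0 (0-1): L=5.9726, (cx,cy)=(0.3673,0.9301)
member 1 (0-2): L=4.5260, (cx,cy)=(1.0000,0.0000)
member 2 (1-2): L=6.0246, (cx,cy)=(0.3871,-0.9220)
member 3 (1-3): L=4.2077, (cx,cy)=(0.9996,-0.0285)
member 4 (2-3): L=5.7490, (cx,cy)=(0.3260,0.9454)
solve A·x = −loads:
  F[0-1] = +4241.6871 N (tension)
  F[0-2] = +2189.2145 N (tension)
  F[1-2] = -8107.4777 N (compression)
  F[1-3] = +1228.6656 N (tension)
  F[2-3] = -2911.3357 N (compression)
  Rx@0 = -3747.3800 N
  Ry@0 = -3945.1274 N
  Ry@2 = +10227.7974 N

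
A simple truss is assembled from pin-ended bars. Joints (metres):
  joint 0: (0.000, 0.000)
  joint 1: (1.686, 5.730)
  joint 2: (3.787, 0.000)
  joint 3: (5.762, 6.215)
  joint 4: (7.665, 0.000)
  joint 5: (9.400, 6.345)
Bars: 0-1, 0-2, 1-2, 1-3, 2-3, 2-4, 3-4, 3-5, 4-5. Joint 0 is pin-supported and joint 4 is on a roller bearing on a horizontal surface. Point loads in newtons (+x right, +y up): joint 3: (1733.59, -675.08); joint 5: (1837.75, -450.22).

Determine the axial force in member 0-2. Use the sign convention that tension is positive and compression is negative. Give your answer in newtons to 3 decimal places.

N=6 nodes, M=9 members, R=3 reactions → 2N=12, M+R=12
member 0 (0-1): L=5.9729, (cx,cy)=(0.2823,0.9593)
member 1 (0-2): L=3.7870, (cx,cy)=(1.0000,0.0000)
member 2 (1-2): L=6.1030, (cx,cy)=(0.3443,-0.9389)
member 3 (1-3): L=4.1048, (cx,cy)=(0.9930,0.1182)
member 4 (2-3): L=6.5213, (cx,cy)=(0.3029,0.9530)
member 5 (2-4): L=3.8780, (cx,cy)=(1.0000,0.0000)
member 6 (3-4): L=6.4998, (cx,cy)=(0.2928,-0.9562)
member 7 (3-5): L=3.6403, (cx,cy)=(0.9994,0.0357)
member 8 (4-5): L=6.5779, (cx,cy)=(0.2638,0.9646)
solve A·x = −loads:
  F[0-1] = +2982.5066 N (tension)
  F[0-2] = +2729.4527 N (tension)
  F[1-2] = -2817.8541 N (compression)
  F[1-3] = +1824.7288 N (tension)
  F[2-3] = +2775.9865 N (tension)
  F[2-4] = +918.6705 N (tension)
  F[3-4] = -3624.3549 N (compression)
  F[3-5] = +1981.4727 N (tension)
  F[4-5] = -540.1068 N (compression)
  Rx@0 = -3571.3400 N
  Ry@0 = -2861.2185 N
  Ry@4 = +3986.5185 N

2729.453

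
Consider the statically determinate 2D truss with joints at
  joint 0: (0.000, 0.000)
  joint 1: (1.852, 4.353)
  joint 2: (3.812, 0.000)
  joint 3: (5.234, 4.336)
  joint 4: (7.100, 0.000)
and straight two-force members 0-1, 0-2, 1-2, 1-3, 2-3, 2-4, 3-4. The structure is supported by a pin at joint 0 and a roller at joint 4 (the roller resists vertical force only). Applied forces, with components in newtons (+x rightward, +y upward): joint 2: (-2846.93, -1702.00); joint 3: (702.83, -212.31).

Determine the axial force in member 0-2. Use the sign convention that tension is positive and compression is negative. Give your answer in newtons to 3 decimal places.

-1967.634

N=5 nodes, M=7 members, R=3 reactions → 2N=10, M+R=10
member 0 (0-1): L=4.7306, (cx,cy)=(0.3915,0.9202)
member 1 (0-2): L=3.8120, (cx,cy)=(1.0000,0.0000)
member 2 (1-2): L=4.7739, (cx,cy)=(0.4106,-0.9118)
member 3 (1-3): L=3.3820, (cx,cy)=(1.0000,-0.0050)
member 4 (2-3): L=4.5632, (cx,cy)=(0.3116,0.9502)
member 5 (2-4): L=3.2880, (cx,cy)=(1.0000,0.0000)
member 6 (3-4): L=4.7205, (cx,cy)=(0.3953,-0.9186)
solve A·x = −loads:
  F[0-1] = -450.7498 N (compression)
  F[0-2] = -1967.6341 N (compression)
  F[1-2] = +456.8840 N (tension)
  F[1-3] = -364.0511 N (compression)
  F[2-3] = +1352.7579 N (tension)
  F[2-4] = +645.3273 N (tension)
  F[3-4] = -1632.5024 N (compression)
  Rx@0 = +2144.1000 N
  Ry@0 = +414.7712 N
  Ry@4 = +1499.5388 N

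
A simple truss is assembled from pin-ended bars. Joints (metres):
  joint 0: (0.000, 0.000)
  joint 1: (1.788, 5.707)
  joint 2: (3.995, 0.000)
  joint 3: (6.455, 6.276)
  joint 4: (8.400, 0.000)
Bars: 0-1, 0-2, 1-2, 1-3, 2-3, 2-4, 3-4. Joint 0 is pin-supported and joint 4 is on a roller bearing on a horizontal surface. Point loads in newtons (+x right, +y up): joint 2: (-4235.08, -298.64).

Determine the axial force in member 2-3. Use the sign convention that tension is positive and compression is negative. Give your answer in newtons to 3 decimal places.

166.263

N=5 nodes, M=7 members, R=3 reactions → 2N=10, M+R=10
member 0 (0-1): L=5.9805, (cx,cy)=(0.2990,0.9543)
member 1 (0-2): L=3.9950, (cx,cy)=(1.0000,0.0000)
member 2 (1-2): L=6.1189, (cx,cy)=(0.3607,-0.9327)
member 3 (1-3): L=4.7016, (cx,cy)=(0.9926,0.1210)
member 4 (2-3): L=6.7409, (cx,cy)=(0.3649,0.9310)
member 5 (2-4): L=4.4050, (cx,cy)=(1.0000,0.0000)
member 6 (3-4): L=6.5705, (cx,cy)=(0.2960,-0.9552)
solve A·x = −loads:
  F[0-1] = -164.1144 N (compression)
  F[0-2] = -4186.0147 N (compression)
  F[1-2] = +154.2255 N (tension)
  F[1-3] = -105.4676 N (compression)
  F[2-3] = +166.2626 N (tension)
  F[2-4] = +44.0172 N (tension)
  F[3-4] = -148.6961 N (compression)
  Rx@0 = +4235.0800 N
  Ry@0 = +156.6082 N
  Ry@4 = +142.0318 N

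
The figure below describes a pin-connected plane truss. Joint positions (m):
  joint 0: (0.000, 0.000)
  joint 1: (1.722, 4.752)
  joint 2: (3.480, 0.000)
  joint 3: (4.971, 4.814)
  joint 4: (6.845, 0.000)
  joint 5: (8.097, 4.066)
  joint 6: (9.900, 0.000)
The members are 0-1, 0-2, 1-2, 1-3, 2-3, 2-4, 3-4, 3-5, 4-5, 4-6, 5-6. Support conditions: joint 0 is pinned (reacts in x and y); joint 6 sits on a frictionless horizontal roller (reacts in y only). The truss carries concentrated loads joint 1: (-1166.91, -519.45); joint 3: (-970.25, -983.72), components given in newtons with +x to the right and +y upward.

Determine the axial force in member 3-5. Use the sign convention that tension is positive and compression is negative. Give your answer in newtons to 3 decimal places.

N=7 nodes, M=11 members, R=3 reactions → 2N=14, M+R=14
member 0 (0-1): L=5.0544, (cx,cy)=(0.3407,0.9402)
member 1 (0-2): L=3.4800, (cx,cy)=(1.0000,0.0000)
member 2 (1-2): L=5.0668, (cx,cy)=(0.3470,-0.9379)
member 3 (1-3): L=3.2496, (cx,cy)=(0.9998,0.0191)
member 4 (2-3): L=5.0396, (cx,cy)=(0.2959,0.9552)
member 5 (2-4): L=3.3650, (cx,cy)=(1.0000,0.0000)
member 6 (3-4): L=5.1659, (cx,cy)=(0.3628,-0.9319)
member 7 (3-5): L=3.2142, (cx,cy)=(0.9725,-0.2327)
member 8 (4-5): L=4.2544, (cx,cy)=(0.2943,0.9557)
member 9 (4-6): L=3.0550, (cx,cy)=(1.0000,0.0000)
member 10 (5-6): L=4.4478, (cx,cy)=(0.4054,-0.9142)
solve A·x = −loads:
  F[0-1] = -2074.9174 N (compression)
  F[0-2] = -1430.2473 N (compression)
  F[1-2] = +1524.7371 N (tension)
  F[1-3] = -69.0491 N (compression)
  F[2-3] = -1497.0347 N (compression)
  F[2-4] = -458.3065 N (compression)
  F[3-4] = +399.9022 N (tension)
  F[3-5] = +322.0790 N (tension)
  F[4-5] = -389.9281 N (compression)
  F[4-6] = -198.4868 N (compression)
  F[5-6] = +489.6478 N (tension)
  Rx@0 = +2137.1600 N
  Ry@0 = +1950.7836 N
  Ry@6 = -447.6136 N

322.079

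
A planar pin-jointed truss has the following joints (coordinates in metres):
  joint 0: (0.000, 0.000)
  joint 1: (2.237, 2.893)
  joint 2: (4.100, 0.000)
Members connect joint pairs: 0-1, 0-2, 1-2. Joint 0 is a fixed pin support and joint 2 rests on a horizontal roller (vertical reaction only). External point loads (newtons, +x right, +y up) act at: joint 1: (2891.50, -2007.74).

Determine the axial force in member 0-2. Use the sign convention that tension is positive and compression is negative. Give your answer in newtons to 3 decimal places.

N=3 nodes, M=3 members, R=3 reactions → 2N=6, M+R=6
member 0 (0-1): L=3.6570, (cx,cy)=(0.6117,0.7911)
member 1 (0-2): L=4.1000, (cx,cy)=(1.0000,0.0000)
member 2 (1-2): L=3.4410, (cx,cy)=(0.5414,-0.8408)
solve A·x = −loads:
  F[0-1] = +1425.8531 N (tension)
  F[0-2] = +2019.2995 N (tension)
  F[1-2] = -3729.6471 N (compression)
  Rx@0 = -2891.5000 N
  Ry@0 = -1127.9731 N
  Ry@2 = +3135.7131 N

2019.300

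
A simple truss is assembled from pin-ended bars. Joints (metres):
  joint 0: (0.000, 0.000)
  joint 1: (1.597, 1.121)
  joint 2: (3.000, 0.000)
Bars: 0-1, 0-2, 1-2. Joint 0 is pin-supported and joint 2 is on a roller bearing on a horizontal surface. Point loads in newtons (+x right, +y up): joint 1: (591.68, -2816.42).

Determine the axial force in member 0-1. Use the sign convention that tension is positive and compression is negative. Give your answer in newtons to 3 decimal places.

N=3 nodes, M=3 members, R=3 reactions → 2N=6, M+R=6
member 0 (0-1): L=1.9512, (cx,cy)=(0.8185,0.5745)
member 1 (0-2): L=3.0000, (cx,cy)=(1.0000,0.0000)
member 2 (1-2): L=1.7958, (cx,cy)=(0.7812,-0.6242)
solve A·x = −loads:
  F[0-1] = -1907.7475 N (compression)
  F[0-2] = +2153.1423 N (tension)
  F[1-2] = -2756.0259 N (compression)
  Rx@0 = -591.6800 N
  Ry@0 = +1096.0547 N
  Ry@2 = +1720.3653 N

-1907.747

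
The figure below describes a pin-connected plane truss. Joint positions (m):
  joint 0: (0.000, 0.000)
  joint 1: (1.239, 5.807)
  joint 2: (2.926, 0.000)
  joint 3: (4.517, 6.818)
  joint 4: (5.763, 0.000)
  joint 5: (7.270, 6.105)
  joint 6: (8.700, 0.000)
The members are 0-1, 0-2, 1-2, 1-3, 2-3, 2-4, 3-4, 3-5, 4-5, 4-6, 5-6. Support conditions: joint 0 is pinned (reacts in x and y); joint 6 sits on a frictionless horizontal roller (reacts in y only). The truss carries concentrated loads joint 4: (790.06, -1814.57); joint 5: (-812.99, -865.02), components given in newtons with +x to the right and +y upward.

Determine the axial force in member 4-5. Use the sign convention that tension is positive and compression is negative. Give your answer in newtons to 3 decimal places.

190.336

N=7 nodes, M=11 members, R=3 reactions → 2N=14, M+R=14
member 0 (0-1): L=5.9377, (cx,cy)=(0.2087,0.9780)
member 1 (0-2): L=2.9260, (cx,cy)=(1.0000,0.0000)
member 2 (1-2): L=6.0471, (cx,cy)=(0.2790,-0.9603)
member 3 (1-3): L=3.4304, (cx,cy)=(0.9556,0.2947)
member 4 (2-3): L=7.0012, (cx,cy)=(0.2272,0.9738)
member 5 (2-4): L=2.8370, (cx,cy)=(1.0000,0.0000)
member 6 (3-4): L=6.9309, (cx,cy)=(0.1798,-0.9837)
member 7 (3-5): L=2.8438, (cx,cy)=(0.9681,-0.2507)
member 8 (4-5): L=6.2882, (cx,cy)=(0.2397,0.9709)
member 9 (4-6): L=2.9370, (cx,cy)=(1.0000,0.0000)
member 10 (5-6): L=6.2702, (cx,cy)=(0.2281,-0.9736)
solve A·x = −loads:
  F[0-1] = -1355.0795 N (compression)
  F[0-2] = +259.8295 N (tension)
  F[1-2] = +1183.2115 N (tension)
  F[1-3] = -641.3348 N (compression)
  F[2-3] = -1166.7612 N (compression)
  F[2-4] = +855.0627 N (tension)
  F[3-4] = +1656.7726 N (tension)
  F[3-5] = -1214.6327 N (compression)
  F[4-5] = +190.3363 N (tension)
  F[4-6] = +317.2328 N (tension)
  F[5-6] = -1390.9973 N (compression)
  Rx@0 = +22.9300 N
  Ry@0 = +1325.2500 N
  Ry@6 = +1354.3400 N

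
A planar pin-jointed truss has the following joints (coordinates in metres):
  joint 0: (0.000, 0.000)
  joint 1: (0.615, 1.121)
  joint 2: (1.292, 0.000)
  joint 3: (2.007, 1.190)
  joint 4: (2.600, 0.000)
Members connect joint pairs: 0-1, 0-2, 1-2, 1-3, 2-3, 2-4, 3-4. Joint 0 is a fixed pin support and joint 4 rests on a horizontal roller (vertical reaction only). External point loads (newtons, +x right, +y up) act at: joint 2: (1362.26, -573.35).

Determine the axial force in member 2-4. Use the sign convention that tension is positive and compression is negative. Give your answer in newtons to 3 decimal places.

141.977

N=5 nodes, M=7 members, R=3 reactions → 2N=10, M+R=10
member 0 (0-1): L=1.2786, (cx,cy)=(0.4810,0.8767)
member 1 (0-2): L=1.2920, (cx,cy)=(1.0000,0.0000)
member 2 (1-2): L=1.3096, (cx,cy)=(0.5170,-0.8560)
member 3 (1-3): L=1.3937, (cx,cy)=(0.9988,0.0495)
member 4 (2-3): L=1.3883, (cx,cy)=(0.5150,0.8572)
member 5 (2-4): L=1.3080, (cx,cy)=(1.0000,0.0000)
member 6 (3-4): L=1.3296, (cx,cy)=(0.4460,-0.8950)
solve A·x = −loads:
  F[0-1] = -328.9953 N (compression)
  F[0-2] = +1520.5027 N (tension)
  F[1-2] = +318.2678 N (tension)
  F[1-3] = -323.1721 N (compression)
  F[2-3] = +351.0491 N (tension)
  F[2-4] = +141.9766 N (tension)
  F[3-4] = -318.3262 N (compression)
  Rx@0 = -1362.2600 N
  Ry@0 = +288.4392 N
  Ry@4 = +284.9108 N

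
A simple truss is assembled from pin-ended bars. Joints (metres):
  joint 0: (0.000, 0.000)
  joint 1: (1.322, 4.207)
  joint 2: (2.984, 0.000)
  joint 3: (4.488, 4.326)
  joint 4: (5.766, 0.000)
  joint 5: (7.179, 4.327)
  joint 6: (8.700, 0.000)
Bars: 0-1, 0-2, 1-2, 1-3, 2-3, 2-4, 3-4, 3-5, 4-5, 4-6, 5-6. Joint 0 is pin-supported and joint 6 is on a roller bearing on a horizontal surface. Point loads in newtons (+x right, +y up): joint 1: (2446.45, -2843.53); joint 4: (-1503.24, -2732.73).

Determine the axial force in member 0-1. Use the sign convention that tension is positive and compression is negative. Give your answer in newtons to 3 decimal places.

-2253.675

N=7 nodes, M=11 members, R=3 reactions → 2N=14, M+R=14
member 0 (0-1): L=4.4098, (cx,cy)=(0.2998,0.9540)
member 1 (0-2): L=2.9840, (cx,cy)=(1.0000,0.0000)
member 2 (1-2): L=4.5234, (cx,cy)=(0.3674,-0.9301)
member 3 (1-3): L=3.1682, (cx,cy)=(0.9993,0.0376)
member 4 (2-3): L=4.5800, (cx,cy)=(0.3284,0.9445)
member 5 (2-4): L=2.7820, (cx,cy)=(1.0000,0.0000)
member 6 (3-4): L=4.5108, (cx,cy)=(0.2833,-0.9590)
member 7 (3-5): L=2.6910, (cx,cy)=(1.0000,0.0004)
member 8 (4-5): L=4.5519, (cx,cy)=(0.3104,0.9506)
member 9 (4-6): L=2.9340, (cx,cy)=(1.0000,0.0000)
member 10 (5-6): L=4.5865, (cx,cy)=(0.3316,-0.9434)
solve A·x = −loads:
  F[0-1] = -2253.6745 N (compression)
  F[0-2] = +1618.8285 N (tension)
  F[1-2] = -859.0836 N (compression)
  F[1-3] = -2808.4030 N (compression)
  F[2-3] = +845.9045 N (tension)
  F[2-4] = +1025.3988 N (tension)
  F[3-4] = -724.0397 N (compression)
  F[3-5] = -2323.5052 N (compression)
  F[4-5] = +3605.2041 N (tension)
  F[4-6] = +1204.3703 N (tension)
  F[5-6] = -3631.7522 N (compression)
  Rx@0 = -943.2100 N
  Ry@0 = +2150.0206 N
  Ry@6 = +3426.2394 N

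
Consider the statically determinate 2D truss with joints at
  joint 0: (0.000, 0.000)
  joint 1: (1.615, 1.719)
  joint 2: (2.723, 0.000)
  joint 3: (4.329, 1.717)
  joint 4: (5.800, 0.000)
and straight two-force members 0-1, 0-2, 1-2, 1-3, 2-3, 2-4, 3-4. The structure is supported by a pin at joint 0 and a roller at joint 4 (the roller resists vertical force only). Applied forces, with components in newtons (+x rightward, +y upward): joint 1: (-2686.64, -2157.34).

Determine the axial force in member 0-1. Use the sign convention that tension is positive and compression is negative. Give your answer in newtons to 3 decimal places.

N=5 nodes, M=7 members, R=3 reactions → 2N=10, M+R=10
member 0 (0-1): L=2.3586, (cx,cy)=(0.6847,0.7288)
member 1 (0-2): L=2.7230, (cx,cy)=(1.0000,0.0000)
member 2 (1-2): L=2.0451, (cx,cy)=(0.5418,-0.8405)
member 3 (1-3): L=2.7140, (cx,cy)=(1.0000,-0.0007)
member 4 (2-3): L=2.3510, (cx,cy)=(0.6831,0.7303)
member 5 (2-4): L=3.0770, (cx,cy)=(1.0000,0.0000)
member 6 (3-4): L=2.2610, (cx,cy)=(0.6506,-0.7594)
solve A·x = −loads:
  F[0-1] = -3228.4110 N (compression)
  F[0-2] = -476.0940 N (compression)
  F[1-2] = +232.3530 N (tension)
  F[1-3] = +350.2122 N (tension)
  F[2-3] = -267.4157 N (compression)
  F[2-4] = -167.5389 N (compression)
  F[3-4] = +257.5107 N (tension)
  Rx@0 = +2686.6400 N
  Ry@0 = +2352.8969 N
  Ry@4 = -195.5569 N

-3228.411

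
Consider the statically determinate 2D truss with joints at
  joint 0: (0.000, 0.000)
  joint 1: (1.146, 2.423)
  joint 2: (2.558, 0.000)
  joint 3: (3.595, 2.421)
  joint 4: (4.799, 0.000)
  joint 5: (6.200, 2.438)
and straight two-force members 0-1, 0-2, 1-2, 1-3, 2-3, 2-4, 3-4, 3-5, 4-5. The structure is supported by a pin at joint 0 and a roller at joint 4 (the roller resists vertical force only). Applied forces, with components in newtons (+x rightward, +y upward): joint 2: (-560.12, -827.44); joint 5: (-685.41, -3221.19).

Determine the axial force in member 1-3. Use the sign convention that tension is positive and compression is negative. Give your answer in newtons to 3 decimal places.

217.355

N=6 nodes, M=9 members, R=3 reactions → 2N=12, M+R=12
member 0 (0-1): L=2.6803, (cx,cy)=(0.4276,0.9040)
member 1 (0-2): L=2.5580, (cx,cy)=(1.0000,0.0000)
member 2 (1-2): L=2.8044, (cx,cy)=(0.5035,-0.8640)
member 3 (1-3): L=2.4490, (cx,cy)=(1.0000,-0.0008)
member 4 (2-3): L=2.6337, (cx,cy)=(0.3937,0.9192)
member 5 (2-4): L=2.2410, (cx,cy)=(1.0000,0.0000)
member 6 (3-4): L=2.7039, (cx,cy)=(0.4453,-0.8954)
member 7 (3-5): L=2.6051, (cx,cy)=(1.0000,0.0065)
member 8 (4-5): L=2.8119, (cx,cy)=(0.4982,0.8670)
solve A·x = −loads:
  F[0-1] = +227.6417 N (tension)
  F[0-2] = -1342.8598 N (compression)
  F[1-2] = -238.3835 N (compression)
  F[1-3] = +217.3546 N (tension)
  F[2-3] = +1124.2129 N (tension)
  F[2-4] = -1345.4076 N (compression)
  F[3-4] = -1145.4156 N (compression)
  F[3-5] = +1170.0639 N (tension)
  F[4-5] = -3723.9771 N (compression)
  Rx@0 = +1245.5300 N
  Ry@0 = -205.7855 N
  Ry@4 = +4254.4155 N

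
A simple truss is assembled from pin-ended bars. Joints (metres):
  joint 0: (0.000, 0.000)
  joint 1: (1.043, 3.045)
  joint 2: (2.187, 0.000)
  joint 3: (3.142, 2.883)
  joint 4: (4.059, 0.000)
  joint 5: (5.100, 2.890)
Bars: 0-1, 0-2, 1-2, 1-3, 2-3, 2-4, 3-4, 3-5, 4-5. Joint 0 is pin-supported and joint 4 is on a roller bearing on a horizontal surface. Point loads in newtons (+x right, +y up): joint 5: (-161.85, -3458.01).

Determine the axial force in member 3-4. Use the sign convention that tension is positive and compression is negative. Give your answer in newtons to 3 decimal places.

N=6 nodes, M=9 members, R=3 reactions → 2N=12, M+R=12
member 0 (0-1): L=3.2187, (cx,cy)=(0.3240,0.9460)
member 1 (0-2): L=2.1870, (cx,cy)=(1.0000,0.0000)
member 2 (1-2): L=3.2528, (cx,cy)=(0.3517,-0.9361)
member 3 (1-3): L=2.1052, (cx,cy)=(0.9970,-0.0770)
member 4 (2-3): L=3.0371, (cx,cy)=(0.3144,0.9493)
member 5 (2-4): L=1.8720, (cx,cy)=(1.0000,0.0000)
member 6 (3-4): L=3.0253, (cx,cy)=(0.3031,-0.9530)
member 7 (3-5): L=1.9580, (cx,cy)=(1.0000,0.0036)
member 8 (4-5): L=3.0718, (cx,cy)=(0.3389,0.9408)
solve A·x = −loads:
  F[0-1] = +815.6399 N (tension)
  F[0-2] = -426.1551 N (compression)
  F[1-2] = -871.3462 N (compression)
  F[1-3] = +572.4515 N (tension)
  F[2-3] = +859.2664 N (tension)
  F[2-4] = -1002.7998 N (compression)
  F[3-4] = -805.6503 N (compression)
  F[3-5] = +1085.1559 N (tension)
  F[4-5] = -3679.6311 N (compression)
  Rx@0 = +161.8500 N
  Ry@0 = -771.6290 N
  Ry@4 = +4229.6390 N

-805.650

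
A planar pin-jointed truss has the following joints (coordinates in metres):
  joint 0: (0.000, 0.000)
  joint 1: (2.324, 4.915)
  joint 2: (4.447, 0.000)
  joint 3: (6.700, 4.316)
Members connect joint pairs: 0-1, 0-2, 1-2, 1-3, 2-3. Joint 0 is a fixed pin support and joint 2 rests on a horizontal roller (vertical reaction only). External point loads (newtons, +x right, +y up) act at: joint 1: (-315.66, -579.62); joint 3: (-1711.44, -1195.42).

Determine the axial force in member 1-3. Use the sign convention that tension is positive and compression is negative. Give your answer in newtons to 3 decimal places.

N=4 nodes, M=5 members, R=3 reactions → 2N=8, M+R=8
member 0 (0-1): L=5.4367, (cx,cy)=(0.4275,0.9040)
member 1 (0-2): L=4.4470, (cx,cy)=(1.0000,0.0000)
member 2 (1-2): L=5.3539, (cx,cy)=(0.3965,-0.9180)
member 3 (1-3): L=4.4168, (cx,cy)=(0.9908,-0.1356)
member 4 (2-3): L=4.8687, (cx,cy)=(0.4628,0.8865)
solve A·x = −loads:
  F[0-1] = -1859.4167 N (compression)
  F[0-2] = -1232.2707 N (compression)
  F[1-2] = +1351.0343 N (tension)
  F[1-3] = -1024.3624 N (compression)
  F[2-3] = -1505.2042 N (compression)
  Rx@0 = +2027.1000 N
  Ry@0 = +1680.9750 N
  Ry@2 = +94.0650 N

-1024.362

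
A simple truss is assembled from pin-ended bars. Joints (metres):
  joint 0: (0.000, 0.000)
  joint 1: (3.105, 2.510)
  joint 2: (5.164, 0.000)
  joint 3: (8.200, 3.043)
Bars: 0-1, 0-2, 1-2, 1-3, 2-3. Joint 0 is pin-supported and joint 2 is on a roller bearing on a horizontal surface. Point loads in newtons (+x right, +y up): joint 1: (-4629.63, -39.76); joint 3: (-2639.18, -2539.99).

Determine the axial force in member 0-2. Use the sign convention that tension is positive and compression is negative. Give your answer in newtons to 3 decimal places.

N=4 nodes, M=5 members, R=3 reactions → 2N=8, M+R=8
member 0 (0-1): L=3.9926, (cx,cy)=(0.7777,0.6287)
member 1 (0-2): L=5.1640, (cx,cy)=(1.0000,0.0000)
member 2 (1-2): L=3.2465, (cx,cy)=(0.6342,-0.7731)
member 3 (1-3): L=5.1228, (cx,cy)=(0.9946,0.1040)
member 4 (2-3): L=4.2985, (cx,cy)=(0.7063,0.7079)
solve A·x = −loads:
  F[0-1] = -3703.1467 N (compression)
  F[0-2] = -4388.9390 N (compression)
  F[1-2] = +2943.7916 N (tension)
  F[1-3] = -117.9128 N (compression)
  F[2-3] = -3570.6292 N (compression)
  Rx@0 = +7268.8100 N
  Ry@0 = +2328.0117 N
  Ry@2 = +251.7383 N

-4388.939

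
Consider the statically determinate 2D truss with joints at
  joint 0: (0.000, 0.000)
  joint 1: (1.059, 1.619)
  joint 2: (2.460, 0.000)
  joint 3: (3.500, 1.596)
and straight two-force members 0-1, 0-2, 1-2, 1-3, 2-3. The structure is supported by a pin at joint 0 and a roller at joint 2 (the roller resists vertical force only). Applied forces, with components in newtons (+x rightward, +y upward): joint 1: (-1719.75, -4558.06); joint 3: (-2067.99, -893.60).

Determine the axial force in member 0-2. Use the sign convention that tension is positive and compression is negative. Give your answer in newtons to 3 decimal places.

N=4 nodes, M=5 members, R=3 reactions → 2N=8, M+R=8
member 0 (0-1): L=1.9346, (cx,cy)=(0.5474,0.8369)
member 1 (0-2): L=2.4600, (cx,cy)=(1.0000,0.0000)
member 2 (1-2): L=2.1410, (cx,cy)=(0.6544,-0.7562)
member 3 (1-3): L=2.4411, (cx,cy)=(1.0000,-0.0094)
member 4 (2-3): L=1.9049, (cx,cy)=(0.5459,0.8378)
solve A·x = −loads:
  F[0-1] = -5606.1068 N (compression)
  F[0-2] = -718.9428 N (compression)
  F[1-2] = +194.9699 N (tension)
  F[1-3] = -1476.6935 N (compression)
  F[2-3] = -1083.1849 N (compression)
  Rx@0 = +3787.7400 N
  Ry@0 = +4691.5794 N
  Ry@2 = +760.0806 N

-718.943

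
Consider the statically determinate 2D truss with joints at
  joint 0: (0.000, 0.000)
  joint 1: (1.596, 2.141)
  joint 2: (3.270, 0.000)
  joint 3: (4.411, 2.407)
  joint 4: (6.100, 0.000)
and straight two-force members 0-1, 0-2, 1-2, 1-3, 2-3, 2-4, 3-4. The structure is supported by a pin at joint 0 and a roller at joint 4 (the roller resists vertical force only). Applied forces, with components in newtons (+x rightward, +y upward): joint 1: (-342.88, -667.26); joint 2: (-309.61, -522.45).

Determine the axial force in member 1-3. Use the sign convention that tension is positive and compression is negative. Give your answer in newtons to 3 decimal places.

-413.318

N=5 nodes, M=7 members, R=3 reactions → 2N=10, M+R=10
member 0 (0-1): L=2.6704, (cx,cy)=(0.5977,0.8017)
member 1 (0-2): L=3.2700, (cx,cy)=(1.0000,0.0000)
member 2 (1-2): L=2.7177, (cx,cy)=(0.6160,-0.7878)
member 3 (1-3): L=2.8275, (cx,cy)=(0.9956,0.0941)
member 4 (2-3): L=2.6637, (cx,cy)=(0.4283,0.9036)
member 5 (2-4): L=2.8300, (cx,cy)=(1.0000,0.0000)
member 6 (3-4): L=2.9405, (cx,cy)=(0.5744,-0.8186)
solve A·x = −loads:
  F[0-1] = -1066.9252 N (compression)
  F[0-2] = -14.8307 N (compression)
  F[1-2] = +189.4726 N (tension)
  F[1-3] = -413.3181 N (compression)
  F[2-3] = +412.9925 N (tension)
  F[2-4] = +234.5820 N (tension)
  F[3-4] = -408.3965 N (compression)
  Rx@0 = +652.4900 N
  Ry@0 = +855.4063 N
  Ry@4 = +334.3037 N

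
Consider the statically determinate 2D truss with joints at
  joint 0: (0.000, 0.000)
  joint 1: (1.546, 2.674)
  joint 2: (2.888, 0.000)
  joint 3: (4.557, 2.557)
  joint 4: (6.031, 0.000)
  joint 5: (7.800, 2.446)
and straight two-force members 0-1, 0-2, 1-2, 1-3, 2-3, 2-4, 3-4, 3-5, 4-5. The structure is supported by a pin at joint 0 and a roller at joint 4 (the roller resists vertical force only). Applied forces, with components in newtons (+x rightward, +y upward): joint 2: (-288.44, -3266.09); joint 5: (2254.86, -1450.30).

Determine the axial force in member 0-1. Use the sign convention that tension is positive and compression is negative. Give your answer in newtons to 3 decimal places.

-418.365

N=6 nodes, M=9 members, R=3 reactions → 2N=12, M+R=12
member 0 (0-1): L=3.0888, (cx,cy)=(0.5005,0.8657)
member 1 (0-2): L=2.8880, (cx,cy)=(1.0000,0.0000)
member 2 (1-2): L=2.9919, (cx,cy)=(0.4486,-0.8938)
member 3 (1-3): L=3.0133, (cx,cy)=(0.9992,-0.0388)
member 4 (2-3): L=3.0535, (cx,cy)=(0.5466,0.8374)
member 5 (2-4): L=3.1430, (cx,cy)=(1.0000,0.0000)
member 6 (3-4): L=2.9514, (cx,cy)=(0.4994,-0.8664)
member 7 (3-5): L=3.2449, (cx,cy)=(0.9994,-0.0342)
member 8 (4-5): L=3.0187, (cx,cy)=(0.5860,0.8103)
solve A·x = −loads:
  F[0-1] = -418.3648 N (compression)
  F[0-2] = +2175.8223 N (tension)
  F[1-2] = +422.5864 N (tension)
  F[1-3] = -399.2545 N (compression)
  F[2-3] = +3449.2394 N (tension)
  F[2-4] = +768.5026 N (tension)
  F[3-4] = -3479.2106 N (compression)
  F[3-5] = +3225.8303 N (tension)
  F[4-5] = -1653.6605 N (compression)
  Rx@0 = -1966.4200 N
  Ry@0 = +362.1875 N
  Ry@4 = +4354.2025 N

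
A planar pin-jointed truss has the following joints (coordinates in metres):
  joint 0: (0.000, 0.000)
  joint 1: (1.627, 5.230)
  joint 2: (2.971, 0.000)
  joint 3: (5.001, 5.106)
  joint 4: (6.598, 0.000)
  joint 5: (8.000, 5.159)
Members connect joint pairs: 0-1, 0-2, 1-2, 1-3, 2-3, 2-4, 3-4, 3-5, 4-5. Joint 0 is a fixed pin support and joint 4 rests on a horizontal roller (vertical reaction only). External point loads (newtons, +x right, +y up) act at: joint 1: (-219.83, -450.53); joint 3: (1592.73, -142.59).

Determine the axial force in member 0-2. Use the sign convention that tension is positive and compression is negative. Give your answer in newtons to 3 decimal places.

N=6 nodes, M=9 members, R=3 reactions → 2N=12, M+R=12
member 0 (0-1): L=5.4772, (cx,cy)=(0.2970,0.9549)
member 1 (0-2): L=2.9710, (cx,cy)=(1.0000,0.0000)
member 2 (1-2): L=5.3999, (cx,cy)=(0.2489,-0.9685)
member 3 (1-3): L=3.3763, (cx,cy)=(0.9993,-0.0367)
member 4 (2-3): L=5.4947, (cx,cy)=(0.3694,0.9293)
member 5 (2-4): L=3.6270, (cx,cy)=(1.0000,0.0000)
member 6 (3-4): L=5.3499, (cx,cy)=(0.2985,-0.9544)
member 7 (3-5): L=2.9995, (cx,cy)=(0.9998,0.0177)
member 8 (4-5): L=5.3461, (cx,cy)=(0.2622,0.9650)
solve A·x = −loads:
  F[0-1] = +716.7201 N (tension)
  F[0-2] = +1159.9997 N (tension)
  F[1-2] = -1199.5225 N (compression)
  F[1-3] = +731.7757 N (tension)
  F[2-3] = +1250.2248 N (tension)
  F[2-4] = +399.5594 N (tension)
  F[3-4] = -1338.5164 N (compression)
  F[3-5] = +0.0000 N (tension)
  F[4-5] = -0.0000 N (compression)
  Rx@0 = -1372.9000 N
  Ry@0 = -684.3691 N
  Ry@4 = +1277.4891 N

1160.000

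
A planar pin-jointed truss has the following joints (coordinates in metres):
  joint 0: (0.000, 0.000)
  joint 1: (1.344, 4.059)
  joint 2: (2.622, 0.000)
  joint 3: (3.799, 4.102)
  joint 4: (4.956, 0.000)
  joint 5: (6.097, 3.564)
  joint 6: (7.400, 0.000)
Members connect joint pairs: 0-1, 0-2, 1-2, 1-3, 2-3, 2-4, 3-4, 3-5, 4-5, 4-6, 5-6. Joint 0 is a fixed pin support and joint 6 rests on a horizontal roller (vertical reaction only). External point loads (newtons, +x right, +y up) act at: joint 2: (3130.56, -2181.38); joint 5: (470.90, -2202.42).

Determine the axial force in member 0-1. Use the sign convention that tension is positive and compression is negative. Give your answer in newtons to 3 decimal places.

N=7 nodes, M=11 members, R=3 reactions → 2N=14, M+R=14
member 0 (0-1): L=4.2757, (cx,cy)=(0.3143,0.9493)
member 1 (0-2): L=2.6220, (cx,cy)=(1.0000,0.0000)
member 2 (1-2): L=4.2554, (cx,cy)=(0.3003,-0.9538)
member 3 (1-3): L=2.4554, (cx,cy)=(0.9998,0.0175)
member 4 (2-3): L=4.2675, (cx,cy)=(0.2758,0.9612)
member 5 (2-4): L=2.3340, (cx,cy)=(1.0000,0.0000)
member 6 (3-4): L=4.2620, (cx,cy)=(0.2715,-0.9624)
member 7 (3-5): L=2.3601, (cx,cy)=(0.9737,-0.2280)
member 8 (4-5): L=3.7422, (cx,cy)=(0.3049,0.9524)
member 9 (4-6): L=2.4440, (cx,cy)=(1.0000,0.0000)
member 10 (5-6): L=3.7947, (cx,cy)=(0.3434,-0.9392)
solve A·x = −loads:
  F[0-1] = -1653.2725 N (compression)
  F[0-2] = +4121.1376 N (tension)
  F[1-2] = +1626.9142 N (tension)
  F[1-3] = -1008.4296 N (compression)
  F[2-3] = +654.9711 N (tension)
  F[2-4] = +1298.5312 N (tension)
  F[3-4] = -465.1774 N (compression)
  F[3-5] = -720.3158 N (compression)
  F[4-5] = +470.0931 N (tension)
  F[4-6] = +1028.9193 N (tension)
  F[5-6] = -2996.5166 N (compression)
  Rx@0 = -3601.4600 N
  Ry@0 = +1569.4729 N
  Ry@6 = +2814.3271 N

-1653.273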